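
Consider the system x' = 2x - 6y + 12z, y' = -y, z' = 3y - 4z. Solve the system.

Coefficient matrix A = [[2, -6, 12], [0, -1, 0], [0, 3, -4]].
det(A - λI) = 0 gives eigenvalues λ = -1, 2, -4.
For λ=-1: eigenvector (-2,1,1).
For λ=2: eigenvector (1,0,0).
For λ=-4: eigenvector (-2,0,1).
General solution: c_1e^(-t)(-2,1,1) + c_2e^(2t)(1,0,0) + c_3e^(-4t)(-2,0,1).

x(t) = -2c_1e^(-t) + c_2e^(2t) - 2c_3e^(-4t), y(t) = c_1e^(-t), z(t) = c_1e^(-t) + c_3e^(-4t)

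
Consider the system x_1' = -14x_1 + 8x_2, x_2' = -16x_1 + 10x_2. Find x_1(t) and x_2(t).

x_1(t) = c_1e^(2t) + c_2e^(-6t), x_2(t) = 2c_1e^(2t) + c_2e^(-6t)

Coefficient matrix A = [[-14, 8], [-16, 10]].
Characteristic polynomial det(A - λI) = λ^2 + 4λ - 12 = 0.
Eigenvalues λ = 2, -6.
For λ=2: (A-λI) row 1 is [-16, 8], so an eigenvector is (1, 2).
For λ=-6: (A-λI) row 1 is [-8, 8], so an eigenvector is (1, 1).
General solution: c_1e^(2t)(1,2) + c_2e^(-6t)(1,1).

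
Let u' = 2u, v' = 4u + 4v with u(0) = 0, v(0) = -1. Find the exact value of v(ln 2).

A = [[2,0],[4,4]]; eigenvalues λ = 2, 4.
Eigenvectors: (-1,2) for λ=2, (0,-1) for λ=4.
From the initial condition, c_1 = 0, c_2 = 1.
v(ln 2) = (0)(2^2)(2) + (1)(2^4)(-1) = -16.

-16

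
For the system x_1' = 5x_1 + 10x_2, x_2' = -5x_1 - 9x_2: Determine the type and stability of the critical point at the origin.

stable spiral

A = [[5,10],[-5,-9]]; det(A-λI) = λ^2 + 4λ + 5.
λ = -2 ± i: negative real part.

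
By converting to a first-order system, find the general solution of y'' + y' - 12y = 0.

y(t) = c_1e^(-4t) + c_2e^(3t)

Let x_1 = y, x_2 = y'. Then x_1' = x_2 and x_2' = 12x_1 - x_2.
A = [[0,1],[12,-1]]; det(A-λI) = λ^2 + λ - 12.
Eigenvalues λ = -4, 3 with eigenvectors (1,-4), (1,3).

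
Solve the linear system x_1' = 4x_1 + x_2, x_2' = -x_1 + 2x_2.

x_1(t) = -c_1e^(3t) - c_2te^(3t) - c_2e^(3t), x_2(t) = c_1e^(3t) + c_2te^(3t)

Coefficient matrix A = [[4, 1], [-1, 2]].
Characteristic polynomial det(A - λI) = λ^2 - 6λ + 9 = 0.
Single eigenvalue λ = 3 with algebraic multiplicity 2.
Eigenvector v = (-1,1); generalized eigenvector w with (A-λI)w=v is (-1,0).
General solution: e^(3t)[c_1·v + c_2·(t·v + w)].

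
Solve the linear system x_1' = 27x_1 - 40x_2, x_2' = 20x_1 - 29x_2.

Coefficient matrix A = [[27, -40], [20, -29]].
Characteristic polynomial det(A - λI) = λ^2 + 2λ + 17 = 0.
Eigenvalues λ = -1 ± 4i (complex conjugate pair).
For λ=-1+4i: an eigenvector is (3,2) - i(1,1) = (3 - i, 2 - i).
A real fundamental pair from Re and Im of e^((-1+4i)t)v: X_1 = e^(-t)(cos(4t)·(3,2) + sin(4t)·(1,1)), X_2 = e^(-t)(sin(4t)·(3,2) - cos(4t)·(1,1)).
General solution: c_1X_1 + c_2X_2.

x_1(t) = c_1e^(-t)sin(4t) + 3c_1e^(-t)cos(4t) + 3c_2e^(-t)sin(4t) - c_2e^(-t)cos(4t), x_2(t) = c_1e^(-t)sin(4t) + 2c_1e^(-t)cos(4t) + 2c_2e^(-t)sin(4t) - c_2e^(-t)cos(4t)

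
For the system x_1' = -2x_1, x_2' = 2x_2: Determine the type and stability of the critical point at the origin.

A = [[-2,0],[0,2]]; det(A-λI) = λ^2 - 4.
λ = 2, -2: opposite signs.

saddle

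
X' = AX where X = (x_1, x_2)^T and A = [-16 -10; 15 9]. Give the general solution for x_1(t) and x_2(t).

x_1(t) = c_1e^(-6t) - 2c_2e^(-t), x_2(t) = -c_1e^(-6t) + 3c_2e^(-t)

Coefficient matrix A = [[-16, -10], [15, 9]].
Characteristic polynomial det(A - λI) = λ^2 + 7λ + 6 = 0.
Eigenvalues λ = -6, -1.
For λ=-6: (A-λI) row 1 is [-10, -10], so an eigenvector is (1, -1).
For λ=-1: (A-λI) row 1 is [-15, -10], so an eigenvector is (-2, 3).
General solution: c_1e^(-6t)(1,-1) + c_2e^(-t)(-2,3).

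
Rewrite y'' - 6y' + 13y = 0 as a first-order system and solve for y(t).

Let x_1 = y, x_2 = y'. Then x_1' = x_2 and x_2' = -13x_1 + 6x_2.
A = [[0,1],[-13,6]]; det(A-λI) = λ^2 - 6λ + 13.
Eigenvalues λ = 3 ± 2i.

y(t) = c_1e^(3t)cos(2t) + c_2e^(3t)sin(2t)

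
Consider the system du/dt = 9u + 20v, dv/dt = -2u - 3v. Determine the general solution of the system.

u(t) = 3K_1e^(3t)sin(2t) + K_1e^(3t)cos(2t) + K_2e^(3t)sin(2t) - 3K_2e^(3t)cos(2t), v(t) = -K_1e^(3t)sin(2t) + K_2e^(3t)cos(2t)

Coefficient matrix A = [[9, 20], [-2, -3]].
Characteristic polynomial det(A - λI) = λ^2 - 6λ + 13 = 0.
Eigenvalues λ = 3 ± 2i (complex conjugate pair).
For λ=3+2i: an eigenvector is (1,0) - i(3,-1) = (1 - 3i, 0 + i).
A real fundamental pair from Re and Im of e^((3+2i)t)v: X_1 = e^(3t)(cos(2t)·(1,0) + sin(2t)·(3,-1)), X_2 = e^(3t)(sin(2t)·(1,0) - cos(2t)·(3,-1)).
General solution: K_1X_1 + K_2X_2.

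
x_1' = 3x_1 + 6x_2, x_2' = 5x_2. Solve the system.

Coefficient matrix A = [[3, 6], [0, 5]].
Characteristic polynomial det(A - λI) = λ^2 - 8λ + 15 = 0.
Eigenvalues λ = 5, 3.
For λ=5: (A-λI) row 1 is [-2, 6], so an eigenvector is (3, 1).
For λ=3: (A-λI) row 1 is [0, 6], so an eigenvector is (1, 0).
General solution: c_1e^(5t)(3,1) + c_2e^(3t)(1,0).

x_1(t) = 3c_1e^(5t) + c_2e^(3t), x_2(t) = c_1e^(5t)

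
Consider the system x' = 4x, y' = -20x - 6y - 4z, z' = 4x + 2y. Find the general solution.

x(t) = C_2e^(4t), y(t) = 2C_1e^(-4t) - 2C_2e^(4t) - C_3e^(-2t), z(t) = -C_1e^(-4t) + C_3e^(-2t)

Coefficient matrix A = [[4, 0, 0], [-20, -6, -4], [4, 2, 0]].
det(A - λI) = 0 gives eigenvalues λ = -4, 4, -2.
For λ=-4: eigenvector (0,2,-1).
For λ=4: eigenvector (1,-2,0).
For λ=-2: eigenvector (0,-1,1).
General solution: C_1e^(-4t)(0,2,-1) + C_2e^(4t)(1,-2,0) + C_3e^(-2t)(0,-1,1).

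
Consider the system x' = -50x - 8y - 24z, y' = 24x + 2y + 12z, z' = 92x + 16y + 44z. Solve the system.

x(t) = c_1e^(-2t) - 2c_2e^(2t) + 4c_3e^(-4t), y(t) = c_2e^(2t) - 2c_3e^(-4t), z(t) = -2c_1e^(-2t) + 4c_2e^(2t) - 7c_3e^(-4t)

Coefficient matrix A = [[-50, -8, -24], [24, 2, 12], [92, 16, 44]].
det(A - λI) = 0 gives eigenvalues λ = -2, 2, -4.
For λ=-2: eigenvector (1,0,-2).
For λ=2: eigenvector (-2,1,4).
For λ=-4: eigenvector (4,-2,-7).
General solution: c_1e^(-2t)(1,0,-2) + c_2e^(2t)(-2,1,4) + c_3e^(-4t)(4,-2,-7).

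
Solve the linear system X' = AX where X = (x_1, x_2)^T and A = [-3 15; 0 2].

x_1(t) = -C_1e^(-3t) + 3C_2e^(2t), x_2(t) = C_2e^(2t)

Coefficient matrix A = [[-3, 15], [0, 2]].
Characteristic polynomial det(A - λI) = λ^2 + λ - 6 = 0.
Eigenvalues λ = -3, 2.
For λ=-3: (A-λI) row 1 is [0, 15], so an eigenvector is (-1, 0).
For λ=2: (A-λI) row 1 is [-5, 15], so an eigenvector is (3, 1).
General solution: C_1e^(-3t)(-1,0) + C_2e^(2t)(3,1).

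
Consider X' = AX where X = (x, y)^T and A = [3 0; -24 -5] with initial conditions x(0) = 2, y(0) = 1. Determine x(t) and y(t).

x(t) = 2e^(3t), y(t) = -6e^(3t) + 7e^(-5t)

Coefficient matrix A = [[3, 0], [-24, -5]].
Characteristic polynomial det(A - λI) = λ^2 + 2λ - 15 = 0.
Eigenvalues λ = -5, 3.
For λ=-5: (A-λI) row 1 is [8, 0], so an eigenvector is (0, -1).
For λ=3: (A-λI) row 2 is [-24, -8], so an eigenvector is (-1, 3).
General solution: K_1e^(-5t)(0,-1) + K_2e^(3t)(-1,3).
Applying x(0)=2, y(0)=1 gives K_1=-7, K_2=-2.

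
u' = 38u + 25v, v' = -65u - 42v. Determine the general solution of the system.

Coefficient matrix A = [[38, 25], [-65, -42]].
Characteristic polynomial det(A - λI) = λ^2 + 4λ + 29 = 0.
Eigenvalues λ = -2 ± 5i (complex conjugate pair).
For λ=-2+5i: an eigenvector is (1,-2) - i(-2,3) = (1 + 2i, -2 - 3i).
A real fundamental pair from Re and Im of e^((-2+5i)t)v: X_1 = e^(-2t)(cos(5t)·(1,-2) + sin(5t)·(-2,3)), X_2 = e^(-2t)(sin(5t)·(1,-2) - cos(5t)·(-2,3)).
General solution: K_1X_1 + K_2X_2.

u(t) = -2K_1e^(-2t)sin(5t) + K_1e^(-2t)cos(5t) + K_2e^(-2t)sin(5t) + 2K_2e^(-2t)cos(5t), v(t) = 3K_1e^(-2t)sin(5t) - 2K_1e^(-2t)cos(5t) - 2K_2e^(-2t)sin(5t) - 3K_2e^(-2t)cos(5t)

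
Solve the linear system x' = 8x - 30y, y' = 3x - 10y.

Coefficient matrix A = [[8, -30], [3, -10]].
Characteristic polynomial det(A - λI) = λ^2 + 2λ + 10 = 0.
Eigenvalues λ = -1 ± 3i (complex conjugate pair).
For λ=-1+3i: an eigenvector is (-3,-1) - i(1,0) = (-3 - i, -1).
A real fundamental pair from Re and Im of e^((-1+3i)t)v: X_1 = e^(-t)(cos(3t)·(-3,-1) + sin(3t)·(1,0)), X_2 = e^(-t)(sin(3t)·(-3,-1) - cos(3t)·(1,0)).
General solution: K_1X_1 + K_2X_2.

x(t) = K_1e^(-t)sin(3t) - 3K_1e^(-t)cos(3t) - 3K_2e^(-t)sin(3t) - K_2e^(-t)cos(3t), y(t) = -K_1e^(-t)cos(3t) - K_2e^(-t)sin(3t)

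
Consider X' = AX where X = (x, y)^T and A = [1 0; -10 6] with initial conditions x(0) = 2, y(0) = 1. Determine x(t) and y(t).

Coefficient matrix A = [[1, 0], [-10, 6]].
Characteristic polynomial det(A - λI) = λ^2 - 7λ + 6 = 0.
Eigenvalues λ = 1, 6.
For λ=1: (A-λI) row 2 is [-10, 5], so an eigenvector is (-1, -2).
For λ=6: (A-λI) row 1 is [-5, 0], so an eigenvector is (0, -1).
General solution: c_1e^(t)(-1,-2) + c_2e^(6t)(0,-1).
Applying x(0)=2, y(0)=1 gives c_1=-2, c_2=3.

x(t) = 2e^(t), y(t) = -3e^(6t) + 4e^(t)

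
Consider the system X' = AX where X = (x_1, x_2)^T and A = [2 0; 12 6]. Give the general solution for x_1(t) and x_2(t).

x_1(t) = K_2e^(2t), x_2(t) = K_1e^(6t) - 3K_2e^(2t)

Coefficient matrix A = [[2, 0], [12, 6]].
Characteristic polynomial det(A - λI) = λ^2 - 8λ + 12 = 0.
Eigenvalues λ = 6, 2.
For λ=6: (A-λI) row 1 is [-4, 0], so an eigenvector is (0, 1).
For λ=2: (A-λI) row 2 is [12, 4], so an eigenvector is (1, -3).
General solution: K_1e^(6t)(0,1) + K_2e^(2t)(1,-3).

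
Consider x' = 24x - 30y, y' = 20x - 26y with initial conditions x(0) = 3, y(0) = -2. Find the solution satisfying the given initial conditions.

x(t) = 15e^(4t) - 12e^(-6t), y(t) = 10e^(4t) - 12e^(-6t)

Coefficient matrix A = [[24, -30], [20, -26]].
Characteristic polynomial det(A - λI) = λ^2 + 2λ - 24 = 0.
Eigenvalues λ = 4, -6.
For λ=4: (A-λI) row 1 is [20, -30], so an eigenvector is (3, 2).
For λ=-6: (A-λI) row 1 is [30, -30], so an eigenvector is (-1, -1).
General solution: K_1e^(4t)(3,2) + K_2e^(-6t)(-1,-1).
Applying x(0)=3, y(0)=-2 gives K_1=5, K_2=12.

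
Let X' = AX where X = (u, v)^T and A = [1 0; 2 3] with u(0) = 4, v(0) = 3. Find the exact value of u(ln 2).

8

A = [[1,0],[2,3]]; eigenvalues λ = 3, 1.
Eigenvectors: (0,-1) for λ=3, (1,-1) for λ=1.
From the initial condition, c_1 = -7, c_2 = 4.
u(ln 2) = (-7)(2^3)(0) + (4)(2^1)(1) = 8.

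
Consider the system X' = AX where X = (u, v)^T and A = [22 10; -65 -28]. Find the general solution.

u(t) = c_1e^(-3t)sin(5t) + c_1e^(-3t)cos(5t) + c_2e^(-3t)sin(5t) - c_2e^(-3t)cos(5t), v(t) = -3c_1e^(-3t)sin(5t) - 2c_1e^(-3t)cos(5t) - 2c_2e^(-3t)sin(5t) + 3c_2e^(-3t)cos(5t)

Coefficient matrix A = [[22, 10], [-65, -28]].
Characteristic polynomial det(A - λI) = λ^2 + 6λ + 34 = 0.
Eigenvalues λ = -3 ± 5i (complex conjugate pair).
For λ=-3+5i: an eigenvector is (1,-2) - i(1,-3) = (1 - i, -2 + 3i).
A real fundamental pair from Re and Im of e^((-3+5i)t)v: X_1 = e^(-3t)(cos(5t)·(1,-2) + sin(5t)·(1,-3)), X_2 = e^(-3t)(sin(5t)·(1,-2) - cos(5t)·(1,-3)).
General solution: c_1X_1 + c_2X_2.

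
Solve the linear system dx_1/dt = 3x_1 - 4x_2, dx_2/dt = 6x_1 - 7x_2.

Coefficient matrix A = [[3, -4], [6, -7]].
Characteristic polynomial det(A - λI) = λ^2 + 4λ + 3 = 0.
Eigenvalues λ = -3, -1.
For λ=-3: (A-λI) row 1 is [6, -4], so an eigenvector is (-2, -3).
For λ=-1: (A-λI) row 1 is [4, -4], so an eigenvector is (1, 1).
General solution: C_1e^(-3t)(-2,-3) + C_2e^(-t)(1,1).

x_1(t) = -2C_1e^(-3t) + C_2e^(-t), x_2(t) = -3C_1e^(-3t) + C_2e^(-t)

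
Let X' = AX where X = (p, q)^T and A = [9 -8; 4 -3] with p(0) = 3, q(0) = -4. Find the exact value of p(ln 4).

14292

A = [[9,-8],[4,-3]]; eigenvalues λ = 5, 1.
Eigenvectors: (-2,-1) for λ=5, (-1,-1) for λ=1.
From the initial condition, c_1 = -7, c_2 = 11.
p(ln 4) = (-7)(4^5)(-2) + (11)(4^1)(-1) = 14292.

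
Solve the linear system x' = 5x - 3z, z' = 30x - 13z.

x(t) = -C_1e^(-4t)sin(3t) + C_2e^(-4t)cos(3t), z(t) = -3C_1e^(-4t)sin(3t) + C_1e^(-4t)cos(3t) + C_2e^(-4t)sin(3t) + 3C_2e^(-4t)cos(3t)

Coefficient matrix A = [[5, -3], [30, -13]].
Characteristic polynomial det(A - λI) = λ^2 + 8λ + 25 = 0.
Eigenvalues λ = -4 ± 3i (complex conjugate pair).
For λ=-4+3i: an eigenvector is (0,1) - i(-1,-3) = (0 + i, 1 + 3i).
A real fundamental pair from Re and Im of e^((-4+3i)t)v: X_1 = e^(-4t)(cos(3t)·(0,1) + sin(3t)·(-1,-3)), X_2 = e^(-4t)(sin(3t)·(0,1) - cos(3t)·(-1,-3)).
General solution: C_1X_1 + C_2X_2.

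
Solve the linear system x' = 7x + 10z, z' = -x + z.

x(t) = -K_1e^(4t)sin(t) + 3K_1e^(4t)cos(t) + 3K_2e^(4t)sin(t) + K_2e^(4t)cos(t), z(t) = -K_1e^(4t)cos(t) - K_2e^(4t)sin(t)

Coefficient matrix A = [[7, 10], [-1, 1]].
Characteristic polynomial det(A - λI) = λ^2 - 8λ + 17 = 0.
Eigenvalues λ = 4 ± i (complex conjugate pair).
For λ=4+i: an eigenvector is (3,-1) - i(-1,0) = (3 + i, -1).
A real fundamental pair from Re and Im of e^((4+i)t)v: X_1 = e^(4t)(cos(t)·(3,-1) + sin(t)·(-1,0)), X_2 = e^(4t)(sin(t)·(3,-1) - cos(t)·(-1,0)).
General solution: K_1X_1 + K_2X_2.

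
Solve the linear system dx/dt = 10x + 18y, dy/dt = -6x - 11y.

x(t) = -3c_1e^(-2t) - 2c_2e^(t), y(t) = 2c_1e^(-2t) + c_2e^(t)

Coefficient matrix A = [[10, 18], [-6, -11]].
Characteristic polynomial det(A - λI) = λ^2 + λ - 2 = 0.
Eigenvalues λ = -2, 1.
For λ=-2: (A-λI) row 1 is [12, 18], so an eigenvector is (-3, 2).
For λ=1: (A-λI) row 1 is [9, 18], so an eigenvector is (-2, 1).
General solution: c_1e^(-2t)(-3,2) + c_2e^(t)(-2,1).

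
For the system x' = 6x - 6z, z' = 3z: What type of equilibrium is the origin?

unstable node

A = [[6,-6],[0,3]]; det(A-λI) = λ^2 - 9λ + 18.
λ = 3, 6: both positive.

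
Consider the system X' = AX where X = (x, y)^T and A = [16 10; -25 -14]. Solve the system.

x(t) = K_1e^(t)sin(5t) - K_1e^(t)cos(5t) - K_2e^(t)sin(5t) - K_2e^(t)cos(5t), y(t) = -K_1e^(t)sin(5t) + 2K_1e^(t)cos(5t) + 2K_2e^(t)sin(5t) + K_2e^(t)cos(5t)

Coefficient matrix A = [[16, 10], [-25, -14]].
Characteristic polynomial det(A - λI) = λ^2 - 2λ + 26 = 0.
Eigenvalues λ = 1 ± 5i (complex conjugate pair).
For λ=1+5i: an eigenvector is (-1,2) - i(1,-1) = (-1 - i, 2 + i).
A real fundamental pair from Re and Im of e^((1+5i)t)v: X_1 = e^(t)(cos(5t)·(-1,2) + sin(5t)·(1,-1)), X_2 = e^(t)(sin(5t)·(-1,2) - cos(5t)·(1,-1)).
General solution: K_1X_1 + K_2X_2.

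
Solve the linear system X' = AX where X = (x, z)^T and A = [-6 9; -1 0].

Coefficient matrix A = [[-6, 9], [-1, 0]].
Characteristic polynomial det(A - λI) = λ^2 + 6λ + 9 = 0.
Single eigenvalue λ = -3 with algebraic multiplicity 2.
Eigenvector v = (-3,-1); generalized eigenvector w with (A-λI)w=v is (-2,-1).
General solution: e^(-3t)[C_1·v + C_2·(t·v + w)].

x(t) = -3C_1e^(-3t) - 3C_2te^(-3t) - 2C_2e^(-3t), z(t) = -C_1e^(-3t) - C_2te^(-3t) - C_2e^(-3t)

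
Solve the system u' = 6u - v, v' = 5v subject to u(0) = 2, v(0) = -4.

u(t) = 6e^(6t) - 4e^(5t), v(t) = -4e^(5t)

Coefficient matrix A = [[6, -1], [0, 5]].
Characteristic polynomial det(A - λI) = λ^2 - 11λ + 30 = 0.
Eigenvalues λ = 5, 6.
For λ=5: (A-λI) row 1 is [1, -1], so an eigenvector is (-1, -1).
For λ=6: (A-λI) row 1 is [0, -1], so an eigenvector is (1, 0).
General solution: c_1e^(5t)(-1,-1) + c_2e^(6t)(1,0).
Applying u(0)=2, v(0)=-4 gives c_1=4, c_2=6.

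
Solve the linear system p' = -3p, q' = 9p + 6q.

p(t) = -K_1e^(-3t), q(t) = K_1e^(-3t) + K_2e^(6t)

Coefficient matrix A = [[-3, 0], [9, 6]].
Characteristic polynomial det(A - λI) = λ^2 - 3λ - 18 = 0.
Eigenvalues λ = -3, 6.
For λ=-3: (A-λI) row 2 is [9, 9], so an eigenvector is (-1, 1).
For λ=6: (A-λI) row 1 is [-9, 0], so an eigenvector is (0, 1).
General solution: K_1e^(-3t)(-1,1) + K_2e^(6t)(0,1).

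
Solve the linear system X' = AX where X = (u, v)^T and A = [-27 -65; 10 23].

Coefficient matrix A = [[-27, -65], [10, 23]].
Characteristic polynomial det(A - λI) = λ^2 + 4λ + 29 = 0.
Eigenvalues λ = -2 ± 5i (complex conjugate pair).
For λ=-2+5i: an eigenvector is (3,-1) - i(-2,1) = (3 + 2i, -1 - i).
A real fundamental pair from Re and Im of e^((-2+5i)t)v: X_1 = e^(-2t)(cos(5t)·(3,-1) + sin(5t)·(-2,1)), X_2 = e^(-2t)(sin(5t)·(3,-1) - cos(5t)·(-2,1)).
General solution: c_1X_1 + c_2X_2.

u(t) = -2c_1e^(-2t)sin(5t) + 3c_1e^(-2t)cos(5t) + 3c_2e^(-2t)sin(5t) + 2c_2e^(-2t)cos(5t), v(t) = c_1e^(-2t)sin(5t) - c_1e^(-2t)cos(5t) - c_2e^(-2t)sin(5t) - c_2e^(-2t)cos(5t)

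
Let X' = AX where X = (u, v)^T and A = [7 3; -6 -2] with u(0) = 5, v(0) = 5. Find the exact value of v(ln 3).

A = [[7,3],[-6,-2]]; eigenvalues λ = 4, 1.
Eigenvectors: (-1,1) for λ=4, (1,-2) for λ=1.
From the initial condition, c_1 = -15, c_2 = -10.
v(ln 3) = (-15)(3^4)(1) + (-10)(3^1)(-2) = -1155.

-1155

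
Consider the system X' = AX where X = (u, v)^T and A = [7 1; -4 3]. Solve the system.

Coefficient matrix A = [[7, 1], [-4, 3]].
Characteristic polynomial det(A - λI) = λ^2 - 10λ + 25 = 0.
Single eigenvalue λ = 5 with algebraic multiplicity 2.
Eigenvector v = (1,-2); generalized eigenvector w with (A-λI)w=v is (1,-1).
General solution: e^(5t)[K_1·v + K_2·(t·v + w)].

u(t) = K_1e^(5t) + K_2te^(5t) + K_2e^(5t), v(t) = -2K_1e^(5t) - 2K_2te^(5t) - K_2e^(5t)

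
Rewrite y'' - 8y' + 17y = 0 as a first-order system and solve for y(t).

y(t) = C_1e^(4t)cos(t) + C_2e^(4t)sin(t)

Let x_1 = y, x_2 = y'. Then x_1' = x_2 and x_2' = -17x_1 + 8x_2.
A = [[0,1],[-17,8]]; det(A-λI) = λ^2 - 8λ + 17.
Eigenvalues λ = 4 ± i.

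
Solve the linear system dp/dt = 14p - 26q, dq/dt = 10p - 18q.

Coefficient matrix A = [[14, -26], [10, -18]].
Characteristic polynomial det(A - λI) = λ^2 + 4λ + 8 = 0.
Eigenvalues λ = -2 ± 2i (complex conjugate pair).
For λ=-2+2i: an eigenvector is (3,2) - i(-2,-1) = (3 + 2i, 2 + i).
A real fundamental pair from Re and Im of e^((-2+2i)t)v: X_1 = e^(-2t)(cos(2t)·(3,2) + sin(2t)·(-2,-1)), X_2 = e^(-2t)(sin(2t)·(3,2) - cos(2t)·(-2,-1)).
General solution: K_1X_1 + K_2X_2.

p(t) = -2K_1e^(-2t)sin(2t) + 3K_1e^(-2t)cos(2t) + 3K_2e^(-2t)sin(2t) + 2K_2e^(-2t)cos(2t), q(t) = -K_1e^(-2t)sin(2t) + 2K_1e^(-2t)cos(2t) + 2K_2e^(-2t)sin(2t) + K_2e^(-2t)cos(2t)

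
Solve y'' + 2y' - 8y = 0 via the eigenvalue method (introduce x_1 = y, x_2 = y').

y(t) = C_1e^(2t) + C_2e^(-4t)

Let x_1 = y, x_2 = y'. Then x_1' = x_2 and x_2' = 8x_1 - 2x_2.
A = [[0,1],[8,-2]]; det(A-λI) = λ^2 + 2λ - 8.
Eigenvalues λ = 2, -4 with eigenvectors (1,2), (1,-4).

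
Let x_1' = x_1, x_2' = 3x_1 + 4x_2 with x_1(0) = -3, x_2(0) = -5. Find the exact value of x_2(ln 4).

-2036

A = [[1,0],[3,4]]; eigenvalues λ = 1, 4.
Eigenvectors: (1,-1) for λ=1, (0,1) for λ=4.
From the initial condition, c_1 = -3, c_2 = -8.
x_2(ln 4) = (-3)(4^1)(-1) + (-8)(4^4)(1) = -2036.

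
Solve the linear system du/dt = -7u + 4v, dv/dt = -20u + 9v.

u(t) = C_1e^(t)cos(4t) + C_2e^(t)sin(4t), v(t) = -C_1e^(t)sin(4t) + 2C_1e^(t)cos(4t) + 2C_2e^(t)sin(4t) + C_2e^(t)cos(4t)

Coefficient matrix A = [[-7, 4], [-20, 9]].
Characteristic polynomial det(A - λI) = λ^2 - 2λ + 17 = 0.
Eigenvalues λ = 1 ± 4i (complex conjugate pair).
For λ=1+4i: an eigenvector is (1,2) - i(0,-1) = (1, 2 + i).
A real fundamental pair from Re and Im of e^((1+4i)t)v: X_1 = e^(t)(cos(4t)·(1,2) + sin(4t)·(0,-1)), X_2 = e^(t)(sin(4t)·(1,2) - cos(4t)·(0,-1)).
General solution: C_1X_1 + C_2X_2.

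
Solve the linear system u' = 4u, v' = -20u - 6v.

u(t) = C_2e^(4t), v(t) = -C_1e^(-6t) - 2C_2e^(4t)

Coefficient matrix A = [[4, 0], [-20, -6]].
Characteristic polynomial det(A - λI) = λ^2 + 2λ - 24 = 0.
Eigenvalues λ = -6, 4.
For λ=-6: (A-λI) row 1 is [10, 0], so an eigenvector is (0, -1).
For λ=4: (A-λI) row 2 is [-20, -10], so an eigenvector is (1, -2).
General solution: C_1e^(-6t)(0,-1) + C_2e^(4t)(1,-2).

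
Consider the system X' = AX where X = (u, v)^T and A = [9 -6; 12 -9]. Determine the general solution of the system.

u(t) = c_1e^(3t) + c_2e^(-3t), v(t) = c_1e^(3t) + 2c_2e^(-3t)

Coefficient matrix A = [[9, -6], [12, -9]].
Characteristic polynomial det(A - λI) = λ^2 - 9 = 0.
Eigenvalues λ = 3, -3.
For λ=3: (A-λI) row 1 is [6, -6], so an eigenvector is (1, 1).
For λ=-3: (A-λI) row 1 is [12, -6], so an eigenvector is (1, 2).
General solution: c_1e^(3t)(1,1) + c_2e^(-3t)(1,2).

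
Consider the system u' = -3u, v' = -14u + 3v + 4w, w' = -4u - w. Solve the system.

Coefficient matrix A = [[-3, 0, 0], [-14, 3, 4], [-4, 0, -1]].
det(A - λI) = 0 gives eigenvalues λ = -3, 3, -1.
For λ=-3: eigenvector (1,1,2).
For λ=3: eigenvector (0,1,0).
For λ=-1: eigenvector (0,-1,1).
General solution: K_1e^(-3t)(1,1,2) + K_2e^(3t)(0,1,0) + K_3e^(-t)(0,-1,1).

u(t) = K_1e^(-3t), v(t) = K_1e^(-3t) + K_2e^(3t) - K_3e^(-t), w(t) = 2K_1e^(-3t) + K_3e^(-t)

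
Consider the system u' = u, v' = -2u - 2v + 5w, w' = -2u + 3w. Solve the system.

Coefficient matrix A = [[1, 0, 0], [-2, -2, 5], [-2, 0, 3]].
det(A - λI) = 0 gives eigenvalues λ = -2, 3, 1.
For λ=-2: eigenvector (0,1,0).
For λ=3: eigenvector (0,-1,-1).
For λ=1: eigenvector (1,1,1).
General solution: K_1e^(-2t)(0,1,0) + K_2e^(3t)(0,-1,-1) + K_3e^(t)(1,1,1).

u(t) = K_3e^(t), v(t) = K_1e^(-2t) - K_2e^(3t) + K_3e^(t), w(t) = -K_2e^(3t) + K_3e^(t)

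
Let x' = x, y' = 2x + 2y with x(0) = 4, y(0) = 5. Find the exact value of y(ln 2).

A = [[1,0],[2,2]]; eigenvalues λ = 2, 1.
Eigenvectors: (0,-1) for λ=2, (-1,2) for λ=1.
From the initial condition, c_1 = -13, c_2 = -4.
y(ln 2) = (-13)(2^2)(-1) + (-4)(2^1)(2) = 36.

36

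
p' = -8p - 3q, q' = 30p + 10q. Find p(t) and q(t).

Coefficient matrix A = [[-8, -3], [30, 10]].
Characteristic polynomial det(A - λI) = λ^2 - 2λ + 10 = 0.
Eigenvalues λ = 1 ± 3i (complex conjugate pair).
For λ=1+3i: an eigenvector is (0,1) - i(-1,3) = (0 + i, 1 - 3i).
A real fundamental pair from Re and Im of e^((1+3i)t)v: X_1 = e^(t)(cos(3t)·(0,1) + sin(3t)·(-1,3)), X_2 = e^(t)(sin(3t)·(0,1) - cos(3t)·(-1,3)).
General solution: C_1X_1 + C_2X_2.

p(t) = -C_1e^(t)sin(3t) + C_2e^(t)cos(3t), q(t) = 3C_1e^(t)sin(3t) + C_1e^(t)cos(3t) + C_2e^(t)sin(3t) - 3C_2e^(t)cos(3t)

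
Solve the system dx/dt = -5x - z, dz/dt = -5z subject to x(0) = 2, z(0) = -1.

x(t) = te^(-5t) + 2e^(-5t), z(t) = -e^(-5t)

Coefficient matrix A = [[-5, -1], [0, -5]].
Characteristic polynomial det(A - λI) = λ^2 + 10λ + 25 = 0.
Single eigenvalue λ = -5 with algebraic multiplicity 2.
Eigenvector v = (-1,0); generalized eigenvector w with (A-λI)w=v is (2,1).
General solution: e^(-5t)[C_1·v + C_2·(t·v + w)].
Applying x(0)=2, z(0)=-1 gives C_1=-4, C_2=-1.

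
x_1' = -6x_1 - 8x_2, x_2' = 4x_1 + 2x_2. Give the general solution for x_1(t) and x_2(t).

Coefficient matrix A = [[-6, -8], [4, 2]].
Characteristic polynomial det(A - λI) = λ^2 + 4λ + 20 = 0.
Eigenvalues λ = -2 ± 4i (complex conjugate pair).
For λ=-2+4i: an eigenvector is (-1,1) - i(-1,0) = (-1 + i, 1).
A real fundamental pair from Re and Im of e^((-2+4i)t)v: X_1 = e^(-2t)(cos(4t)·(-1,1) + sin(4t)·(-1,0)), X_2 = e^(-2t)(sin(4t)·(-1,1) - cos(4t)·(-1,0)).
General solution: K_1X_1 + K_2X_2.

x_1(t) = -K_1e^(-2t)sin(4t) - K_1e^(-2t)cos(4t) - K_2e^(-2t)sin(4t) + K_2e^(-2t)cos(4t), x_2(t) = K_1e^(-2t)cos(4t) + K_2e^(-2t)sin(4t)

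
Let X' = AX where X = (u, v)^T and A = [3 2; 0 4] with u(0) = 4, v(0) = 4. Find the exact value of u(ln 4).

A = [[3,2],[0,4]]; eigenvalues λ = 3, 4.
Eigenvectors: (-1,0) for λ=3, (2,1) for λ=4.
From the initial condition, c_1 = 4, c_2 = 4.
u(ln 4) = (4)(4^3)(-1) + (4)(4^4)(2) = 1792.

1792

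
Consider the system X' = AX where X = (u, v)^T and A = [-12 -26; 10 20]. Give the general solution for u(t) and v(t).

u(t) = 2C_1e^(4t)sin(2t) + 3C_1e^(4t)cos(2t) + 3C_2e^(4t)sin(2t) - 2C_2e^(4t)cos(2t), v(t) = -C_1e^(4t)sin(2t) - 2C_1e^(4t)cos(2t) - 2C_2e^(4t)sin(2t) + C_2e^(4t)cos(2t)

Coefficient matrix A = [[-12, -26], [10, 20]].
Characteristic polynomial det(A - λI) = λ^2 - 8λ + 20 = 0.
Eigenvalues λ = 4 ± 2i (complex conjugate pair).
For λ=4+2i: an eigenvector is (3,-2) - i(2,-1) = (3 - 2i, -2 + i).
A real fundamental pair from Re and Im of e^((4+2i)t)v: X_1 = e^(4t)(cos(2t)·(3,-2) + sin(2t)·(2,-1)), X_2 = e^(4t)(sin(2t)·(3,-2) - cos(2t)·(2,-1)).
General solution: C_1X_1 + C_2X_2.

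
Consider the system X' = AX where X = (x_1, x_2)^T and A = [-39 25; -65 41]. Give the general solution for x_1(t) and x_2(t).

Coefficient matrix A = [[-39, 25], [-65, 41]].
Characteristic polynomial det(A - λI) = λ^2 - 2λ + 26 = 0.
Eigenvalues λ = 1 ± 5i (complex conjugate pair).
For λ=1+5i: an eigenvector is (-1,-2) - i(-2,-3) = (-1 + 2i, -2 + 3i).
A real fundamental pair from Re and Im of e^((1+5i)t)v: X_1 = e^(t)(cos(5t)·(-1,-2) + sin(5t)·(-2,-3)), X_2 = e^(t)(sin(5t)·(-1,-2) - cos(5t)·(-2,-3)).
General solution: C_1X_1 + C_2X_2.

x_1(t) = -2C_1e^(t)sin(5t) - C_1e^(t)cos(5t) - C_2e^(t)sin(5t) + 2C_2e^(t)cos(5t), x_2(t) = -3C_1e^(t)sin(5t) - 2C_1e^(t)cos(5t) - 2C_2e^(t)sin(5t) + 3C_2e^(t)cos(5t)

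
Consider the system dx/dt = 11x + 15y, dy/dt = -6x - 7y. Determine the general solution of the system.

Coefficient matrix A = [[11, 15], [-6, -7]].
Characteristic polynomial det(A - λI) = λ^2 - 4λ + 13 = 0.
Eigenvalues λ = 2 ± 3i (complex conjugate pair).
For λ=2+3i: an eigenvector is (1,-1) - i(-2,1) = (1 + 2i, -1 - i).
A real fundamental pair from Re and Im of e^((2+3i)t)v: X_1 = e^(2t)(cos(3t)·(1,-1) + sin(3t)·(-2,1)), X_2 = e^(2t)(sin(3t)·(1,-1) - cos(3t)·(-2,1)).
General solution: c_1X_1 + c_2X_2.

x(t) = -2c_1e^(2t)sin(3t) + c_1e^(2t)cos(3t) + c_2e^(2t)sin(3t) + 2c_2e^(2t)cos(3t), y(t) = c_1e^(2t)sin(3t) - c_1e^(2t)cos(3t) - c_2e^(2t)sin(3t) - c_2e^(2t)cos(3t)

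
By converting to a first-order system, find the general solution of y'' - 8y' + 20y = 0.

Let x_1 = y, x_2 = y'. Then x_1' = x_2 and x_2' = -20x_1 + 8x_2.
A = [[0,1],[-20,8]]; det(A-λI) = λ^2 - 8λ + 20.
Eigenvalues λ = 4 ± 2i.

y(t) = c_1e^(4t)cos(2t) + c_2e^(4t)sin(2t)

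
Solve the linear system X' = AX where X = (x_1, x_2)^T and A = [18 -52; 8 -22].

Coefficient matrix A = [[18, -52], [8, -22]].
Characteristic polynomial det(A - λI) = λ^2 + 4λ + 20 = 0.
Eigenvalues λ = -2 ± 4i (complex conjugate pair).
For λ=-2+4i: an eigenvector is (3,1) - i(2,1) = (3 - 2i, 1 - i).
A real fundamental pair from Re and Im of e^((-2+4i)t)v: X_1 = e^(-2t)(cos(4t)·(3,1) + sin(4t)·(2,1)), X_2 = e^(-2t)(sin(4t)·(3,1) - cos(4t)·(2,1)).
General solution: K_1X_1 + K_2X_2.

x_1(t) = 2K_1e^(-2t)sin(4t) + 3K_1e^(-2t)cos(4t) + 3K_2e^(-2t)sin(4t) - 2K_2e^(-2t)cos(4t), x_2(t) = K_1e^(-2t)sin(4t) + K_1e^(-2t)cos(4t) + K_2e^(-2t)sin(4t) - K_2e^(-2t)cos(4t)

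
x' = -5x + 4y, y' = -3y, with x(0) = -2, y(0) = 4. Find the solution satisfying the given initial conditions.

x(t) = 8e^(-3t) - 10e^(-5t), y(t) = 4e^(-3t)

Coefficient matrix A = [[-5, 4], [0, -3]].
Characteristic polynomial det(A - λI) = λ^2 + 8λ + 15 = 0.
Eigenvalues λ = -3, -5.
For λ=-3: (A-λI) row 1 is [-2, 4], so an eigenvector is (-2, -1).
For λ=-5: (A-λI) row 1 is [0, 4], so an eigenvector is (1, 0).
General solution: c_1e^(-3t)(-2,-1) + c_2e^(-5t)(1,0).
Applying x(0)=-2, y(0)=4 gives c_1=-4, c_2=-10.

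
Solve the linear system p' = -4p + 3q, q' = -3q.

Coefficient matrix A = [[-4, 3], [0, -3]].
Characteristic polynomial det(A - λI) = λ^2 + 7λ + 12 = 0.
Eigenvalues λ = -4, -3.
For λ=-4: (A-λI) row 1 is [0, 3], so an eigenvector is (-1, 0).
For λ=-3: (A-λI) row 1 is [-1, 3], so an eigenvector is (-3, -1).
General solution: C_1e^(-4t)(-1,0) + C_2e^(-3t)(-3,-1).

p(t) = -C_1e^(-4t) - 3C_2e^(-3t), q(t) = -C_2e^(-3t)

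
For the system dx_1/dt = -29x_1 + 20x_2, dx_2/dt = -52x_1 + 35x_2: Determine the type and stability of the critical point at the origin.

A = [[-29,20],[-52,35]]; det(A-λI) = λ^2 - 6λ + 25.
λ = 3 ± 4i: positive real part.

unstable spiral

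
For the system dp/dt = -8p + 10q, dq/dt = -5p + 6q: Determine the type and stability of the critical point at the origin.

stable spiral

A = [[-8,10],[-5,6]]; det(A-λI) = λ^2 + 2λ + 2.
λ = -1 ± i: negative real part.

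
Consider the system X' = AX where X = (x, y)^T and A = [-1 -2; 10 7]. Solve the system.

Coefficient matrix A = [[-1, -2], [10, 7]].
Characteristic polynomial det(A - λI) = λ^2 - 6λ + 13 = 0.
Eigenvalues λ = 3 ± 2i (complex conjugate pair).
For λ=3+2i: an eigenvector is (-1,2) - i(0,-1) = (-1, 2 + i).
A real fundamental pair from Re and Im of e^((3+2i)t)v: X_1 = e^(3t)(cos(2t)·(-1,2) + sin(2t)·(0,-1)), X_2 = e^(3t)(sin(2t)·(-1,2) - cos(2t)·(0,-1)).
General solution: c_1X_1 + c_2X_2.

x(t) = -c_1e^(3t)cos(2t) - c_2e^(3t)sin(2t), y(t) = -c_1e^(3t)sin(2t) + 2c_1e^(3t)cos(2t) + 2c_2e^(3t)sin(2t) + c_2e^(3t)cos(2t)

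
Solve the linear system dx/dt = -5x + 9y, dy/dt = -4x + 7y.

Coefficient matrix A = [[-5, 9], [-4, 7]].
Characteristic polynomial det(A - λI) = λ^2 - 2λ + 1 = 0.
Single eigenvalue λ = 1 with algebraic multiplicity 2.
Eigenvector v = (3,2); generalized eigenvector w with (A-λI)w=v is (-2,-1).
General solution: e^(t)[C_1·v + C_2·(t·v + w)].

x(t) = 3C_1e^(t) + 3C_2te^(t) - 2C_2e^(t), y(t) = 2C_1e^(t) + 2C_2te^(t) - C_2e^(t)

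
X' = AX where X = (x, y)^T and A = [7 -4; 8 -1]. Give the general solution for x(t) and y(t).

x(t) = -c_1e^(3t)sin(4t) + c_2e^(3t)cos(4t), y(t) = -c_1e^(3t)sin(4t) + c_1e^(3t)cos(4t) + c_2e^(3t)sin(4t) + c_2e^(3t)cos(4t)

Coefficient matrix A = [[7, -4], [8, -1]].
Characteristic polynomial det(A - λI) = λ^2 - 6λ + 25 = 0.
Eigenvalues λ = 3 ± 4i (complex conjugate pair).
For λ=3+4i: an eigenvector is (0,1) - i(-1,-1) = (0 + i, 1 + i).
A real fundamental pair from Re and Im of e^((3+4i)t)v: X_1 = e^(3t)(cos(4t)·(0,1) + sin(4t)·(-1,-1)), X_2 = e^(3t)(sin(4t)·(0,1) - cos(4t)·(-1,-1)).
General solution: c_1X_1 + c_2X_2.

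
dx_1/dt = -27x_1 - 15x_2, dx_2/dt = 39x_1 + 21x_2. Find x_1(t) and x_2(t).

Coefficient matrix A = [[-27, -15], [39, 21]].
Characteristic polynomial det(A - λI) = λ^2 + 6λ + 18 = 0.
Eigenvalues λ = -3 ± 3i (complex conjugate pair).
For λ=-3+3i: an eigenvector is (-2,3) - i(1,-2) = (-2 - i, 3 + 2i).
A real fundamental pair from Re and Im of e^((-3+3i)t)v: X_1 = e^(-3t)(cos(3t)·(-2,3) + sin(3t)·(1,-2)), X_2 = e^(-3t)(sin(3t)·(-2,3) - cos(3t)·(1,-2)).
General solution: C_1X_1 + C_2X_2.

x_1(t) = C_1e^(-3t)sin(3t) - 2C_1e^(-3t)cos(3t) - 2C_2e^(-3t)sin(3t) - C_2e^(-3t)cos(3t), x_2(t) = -2C_1e^(-3t)sin(3t) + 3C_1e^(-3t)cos(3t) + 3C_2e^(-3t)sin(3t) + 2C_2e^(-3t)cos(3t)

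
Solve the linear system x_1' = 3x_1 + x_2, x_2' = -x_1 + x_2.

x_1(t) = C_1e^(2t) + C_2te^(2t) - C_2e^(2t), x_2(t) = -C_1e^(2t) - C_2te^(2t) + 2C_2e^(2t)

Coefficient matrix A = [[3, 1], [-1, 1]].
Characteristic polynomial det(A - λI) = λ^2 - 4λ + 4 = 0.
Single eigenvalue λ = 2 with algebraic multiplicity 2.
Eigenvector v = (1,-1); generalized eigenvector w with (A-λI)w=v is (-1,2).
General solution: e^(2t)[C_1·v + C_2·(t·v + w)].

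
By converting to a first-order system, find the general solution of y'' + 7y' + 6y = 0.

Let x_1 = y, x_2 = y'. Then x_1' = x_2 and x_2' = -6x_1 - 7x_2.
A = [[0,1],[-6,-7]]; det(A-λI) = λ^2 + 7λ + 6.
Eigenvalues λ = -1, -6 with eigenvectors (1,-1), (1,-6).

y(t) = K_1e^(-t) + K_2e^(-6t)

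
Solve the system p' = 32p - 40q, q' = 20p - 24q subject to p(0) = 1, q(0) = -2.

Coefficient matrix A = [[32, -40], [20, -24]].
Characteristic polynomial det(A - λI) = λ^2 - 8λ + 32 = 0.
Eigenvalues λ = 4 ± 4i (complex conjugate pair).
For λ=4+4i: an eigenvector is (1,1) - i(-3,-2) = (1 + 3i, 1 + 2i).
A real fundamental pair from Re and Im of e^((4+4i)t)v: X_1 = e^(4t)(cos(4t)·(1,1) + sin(4t)·(-3,-2)), X_2 = e^(4t)(sin(4t)·(1,1) - cos(4t)·(-3,-2)).
General solution: C_1X_1 + C_2X_2.
Applying p(0)=1, q(0)=-2 gives C_1=-8, C_2=3.

p(t) = 27e^(4t)sin(4t) + e^(4t)cos(4t), q(t) = 19e^(4t)sin(4t) - 2e^(4t)cos(4t)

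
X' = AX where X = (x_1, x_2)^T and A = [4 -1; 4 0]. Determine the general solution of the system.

Coefficient matrix A = [[4, -1], [4, 0]].
Characteristic polynomial det(A - λI) = λ^2 - 4λ + 4 = 0.
Single eigenvalue λ = 2 with algebraic multiplicity 2.
Eigenvector v = (1,2); generalized eigenvector w with (A-λI)w=v is (0,-1).
General solution: e^(2t)[K_1·v + K_2·(t·v + w)].

x_1(t) = K_1e^(2t) + K_2te^(2t), x_2(t) = 2K_1e^(2t) + 2K_2te^(2t) - K_2e^(2t)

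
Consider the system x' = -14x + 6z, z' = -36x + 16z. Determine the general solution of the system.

Coefficient matrix A = [[-14, 6], [-36, 16]].
Characteristic polynomial det(A - λI) = λ^2 - 2λ - 8 = 0.
Eigenvalues λ = 4, -2.
For λ=4: (A-λI) row 1 is [-18, 6], so an eigenvector is (1, 3).
For λ=-2: (A-λI) row 1 is [-12, 6], so an eigenvector is (1, 2).
General solution: c_1e^(4t)(1,3) + c_2e^(-2t)(1,2).

x(t) = c_1e^(4t) + c_2e^(-2t), z(t) = 3c_1e^(4t) + 2c_2e^(-2t)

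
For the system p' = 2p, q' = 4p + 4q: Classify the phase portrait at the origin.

A = [[2,0],[4,4]]; det(A-λI) = λ^2 - 6λ + 8.
λ = 2, 4: both positive.

unstable node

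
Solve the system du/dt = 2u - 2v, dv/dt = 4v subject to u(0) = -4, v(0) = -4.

Coefficient matrix A = [[2, -2], [0, 4]].
Characteristic polynomial det(A - λI) = λ^2 - 6λ + 8 = 0.
Eigenvalues λ = 2, 4.
For λ=2: (A-λI) row 1 is [0, -2], so an eigenvector is (-1, 0).
For λ=4: (A-λI) row 1 is [-2, -2], so an eigenvector is (-1, 1).
General solution: C_1e^(2t)(-1,0) + C_2e^(4t)(-1,1).
Applying u(0)=-4, v(0)=-4 gives C_1=8, C_2=-4.

u(t) = 4e^(4t) - 8e^(2t), v(t) = -4e^(4t)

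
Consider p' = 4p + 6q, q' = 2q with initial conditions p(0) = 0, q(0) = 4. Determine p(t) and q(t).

p(t) = 12e^(4t) - 12e^(2t), q(t) = 4e^(2t)

Coefficient matrix A = [[4, 6], [0, 2]].
Characteristic polynomial det(A - λI) = λ^2 - 6λ + 8 = 0.
Eigenvalues λ = 2, 4.
For λ=2: (A-λI) row 1 is [2, 6], so an eigenvector is (-3, 1).
For λ=4: (A-λI) row 1 is [0, 6], so an eigenvector is (1, 0).
General solution: c_1e^(2t)(-3,1) + c_2e^(4t)(1,0).
Applying p(0)=0, q(0)=4 gives c_1=4, c_2=12.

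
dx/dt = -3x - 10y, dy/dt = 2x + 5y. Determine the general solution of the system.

x(t) = -2c_1e^(t)sin(2t) + c_1e^(t)cos(2t) + c_2e^(t)sin(2t) + 2c_2e^(t)cos(2t), y(t) = c_1e^(t)sin(2t) - c_2e^(t)cos(2t)

Coefficient matrix A = [[-3, -10], [2, 5]].
Characteristic polynomial det(A - λI) = λ^2 - 2λ + 5 = 0.
Eigenvalues λ = 1 ± 2i (complex conjugate pair).
For λ=1+2i: an eigenvector is (1,0) - i(-2,1) = (1 + 2i, 0 - i).
A real fundamental pair from Re and Im of e^((1+2i)t)v: X_1 = e^(t)(cos(2t)·(1,0) + sin(2t)·(-2,1)), X_2 = e^(t)(sin(2t)·(1,0) - cos(2t)·(-2,1)).
General solution: c_1X_1 + c_2X_2.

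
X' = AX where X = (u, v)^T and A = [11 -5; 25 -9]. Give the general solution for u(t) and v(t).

u(t) = c_1e^(t)sin(5t) - c_2e^(t)cos(5t), v(t) = 2c_1e^(t)sin(5t) - c_1e^(t)cos(5t) - c_2e^(t)sin(5t) - 2c_2e^(t)cos(5t)

Coefficient matrix A = [[11, -5], [25, -9]].
Characteristic polynomial det(A - λI) = λ^2 - 2λ + 26 = 0.
Eigenvalues λ = 1 ± 5i (complex conjugate pair).
For λ=1+5i: an eigenvector is (0,-1) - i(1,2) = (0 - i, -1 - 2i).
A real fundamental pair from Re and Im of e^((1+5i)t)v: X_1 = e^(t)(cos(5t)·(0,-1) + sin(5t)·(1,2)), X_2 = e^(t)(sin(5t)·(0,-1) - cos(5t)·(1,2)).
General solution: c_1X_1 + c_2X_2.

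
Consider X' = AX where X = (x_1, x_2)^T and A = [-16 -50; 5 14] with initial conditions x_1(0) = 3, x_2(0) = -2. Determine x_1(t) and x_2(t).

Coefficient matrix A = [[-16, -50], [5, 14]].
Characteristic polynomial det(A - λI) = λ^2 + 2λ + 26 = 0.
Eigenvalues λ = -1 ± 5i (complex conjugate pair).
For λ=-1+5i: an eigenvector is (-1,0) - i(3,-1) = (-1 - 3i, 0 + i).
A real fundamental pair from Re and Im of e^((-1+5i)t)v: X_1 = e^(-t)(cos(5t)·(-1,0) + sin(5t)·(3,-1)), X_2 = e^(-t)(sin(5t)·(-1,0) - cos(5t)·(3,-1)).
General solution: K_1X_1 + K_2X_2.
Applying x_1(0)=3, x_2(0)=-2 gives K_1=3, K_2=-2.

x_1(t) = 11e^(-t)sin(5t) + 3e^(-t)cos(5t), x_2(t) = -3e^(-t)sin(5t) - 2e^(-t)cos(5t)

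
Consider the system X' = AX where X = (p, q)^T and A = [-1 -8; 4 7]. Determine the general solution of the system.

p(t) = -C_1e^(3t)sin(4t) - C_1e^(3t)cos(4t) - C_2e^(3t)sin(4t) + C_2e^(3t)cos(4t), q(t) = C_1e^(3t)cos(4t) + C_2e^(3t)sin(4t)

Coefficient matrix A = [[-1, -8], [4, 7]].
Characteristic polynomial det(A - λI) = λ^2 - 6λ + 25 = 0.
Eigenvalues λ = 3 ± 4i (complex conjugate pair).
For λ=3+4i: an eigenvector is (-1,1) - i(-1,0) = (-1 + i, 1).
A real fundamental pair from Re and Im of e^((3+4i)t)v: X_1 = e^(3t)(cos(4t)·(-1,1) + sin(4t)·(-1,0)), X_2 = e^(3t)(sin(4t)·(-1,1) - cos(4t)·(-1,0)).
General solution: C_1X_1 + C_2X_2.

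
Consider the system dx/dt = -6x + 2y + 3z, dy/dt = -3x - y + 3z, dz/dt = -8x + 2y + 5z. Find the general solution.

Coefficient matrix A = [[-6, 2, 3], [-3, -1, 3], [-8, 2, 5]].
det(A - λI) = 0 gives eigenvalues λ = -1, 2, -3.
For λ=-1: eigenvector (-1,-1,-1).
For λ=2: eigenvector (1,1,2).
For λ=-3: eigenvector (1,0,1).
General solution: K_1e^(-t)(-1,-1,-1) + K_2e^(2t)(1,1,2) + K_3e^(-3t)(1,0,1).

x(t) = -K_1e^(-t) + K_2e^(2t) + K_3e^(-3t), y(t) = -K_1e^(-t) + K_2e^(2t), z(t) = -K_1e^(-t) + 2K_2e^(2t) + K_3e^(-3t)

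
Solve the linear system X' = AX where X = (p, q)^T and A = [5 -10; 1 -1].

Coefficient matrix A = [[5, -10], [1, -1]].
Characteristic polynomial det(A - λI) = λ^2 - 4λ + 5 = 0.
Eigenvalues λ = 2 ± i (complex conjugate pair).
For λ=2+i: an eigenvector is (-1,0) - i(-3,-1) = (-1 + 3i, 0 + i).
A real fundamental pair from Re and Im of e^((2+i)t)v: X_1 = e^(2t)(cos(t)·(-1,0) + sin(t)·(-3,-1)), X_2 = e^(2t)(sin(t)·(-1,0) - cos(t)·(-3,-1)).
General solution: c_1X_1 + c_2X_2.

p(t) = -3c_1e^(2t)sin(t) - c_1e^(2t)cos(t) - c_2e^(2t)sin(t) + 3c_2e^(2t)cos(t), q(t) = -c_1e^(2t)sin(t) + c_2e^(2t)cos(t)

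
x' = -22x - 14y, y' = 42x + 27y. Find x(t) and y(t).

Coefficient matrix A = [[-22, -14], [42, 27]].
Characteristic polynomial det(A - λI) = λ^2 - 5λ - 6 = 0.
Eigenvalues λ = -1, 6.
For λ=-1: (A-λI) row 1 is [-21, -14], so an eigenvector is (-2, 3).
For λ=6: (A-λI) row 1 is [-28, -14], so an eigenvector is (-1, 2).
General solution: C_1e^(-t)(-2,3) + C_2e^(6t)(-1,2).

x(t) = -2C_1e^(-t) - C_2e^(6t), y(t) = 3C_1e^(-t) + 2C_2e^(6t)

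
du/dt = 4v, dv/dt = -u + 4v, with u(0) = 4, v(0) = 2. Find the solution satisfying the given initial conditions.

Coefficient matrix A = [[0, 4], [-1, 4]].
Characteristic polynomial det(A - λI) = λ^2 - 4λ + 4 = 0.
Single eigenvalue λ = 2 with algebraic multiplicity 2.
Eigenvector v = (-2,-1); generalized eigenvector w with (A-λI)w=v is (-3,-2).
General solution: e^(2t)[C_1·v + C_2·(t·v + w)].
Applying u(0)=4, v(0)=2 gives C_1=-2, C_2=0.

u(t) = 4e^(2t), v(t) = 2e^(2t)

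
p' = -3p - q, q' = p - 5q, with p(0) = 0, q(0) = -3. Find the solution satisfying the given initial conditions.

Coefficient matrix A = [[-3, -1], [1, -5]].
Characteristic polynomial det(A - λI) = λ^2 + 8λ + 16 = 0.
Single eigenvalue λ = -4 with algebraic multiplicity 2.
Eigenvector v = (-1,-1); generalized eigenvector w with (A-λI)w=v is (1,2).
General solution: e^(-4t)[K_1·v + K_2·(t·v + w)].
Applying p(0)=0, q(0)=-3 gives K_1=-3, K_2=-3.

p(t) = 3te^(-4t), q(t) = 3te^(-4t) - 3e^(-4t)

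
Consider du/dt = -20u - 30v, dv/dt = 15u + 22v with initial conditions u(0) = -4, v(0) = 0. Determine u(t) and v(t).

Coefficient matrix A = [[-20, -30], [15, 22]].
Characteristic polynomial det(A - λI) = λ^2 - 2λ + 10 = 0.
Eigenvalues λ = 1 ± 3i (complex conjugate pair).
For λ=1+3i: an eigenvector is (3,-2) - i(-1,1) = (3 + i, -2 - i).
A real fundamental pair from Re and Im of e^((1+3i)t)v: X_1 = e^(t)(cos(3t)·(3,-2) + sin(3t)·(-1,1)), X_2 = e^(t)(sin(3t)·(3,-2) - cos(3t)·(-1,1)).
General solution: c_1X_1 + c_2X_2.
Applying u(0)=-4, v(0)=0 gives c_1=-4, c_2=8.

u(t) = 28e^(t)sin(3t) - 4e^(t)cos(3t), v(t) = -20e^(t)sin(3t)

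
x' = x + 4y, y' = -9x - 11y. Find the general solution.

x(t) = 2K_1e^(-5t) + 2K_2te^(-5t) + K_2e^(-5t), y(t) = -3K_1e^(-5t) - 3K_2te^(-5t) - K_2e^(-5t)

Coefficient matrix A = [[1, 4], [-9, -11]].
Characteristic polynomial det(A - λI) = λ^2 + 10λ + 25 = 0.
Single eigenvalue λ = -5 with algebraic multiplicity 2.
Eigenvector v = (2,-3); generalized eigenvector w with (A-λI)w=v is (1,-1).
General solution: e^(-5t)[K_1·v + K_2·(t·v + w)].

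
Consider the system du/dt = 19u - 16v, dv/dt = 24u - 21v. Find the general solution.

Coefficient matrix A = [[19, -16], [24, -21]].
Characteristic polynomial det(A - λI) = λ^2 + 2λ - 15 = 0.
Eigenvalues λ = -5, 3.
For λ=-5: (A-λI) row 1 is [24, -16], so an eigenvector is (-2, -3).
For λ=3: (A-λI) row 1 is [16, -16], so an eigenvector is (-1, -1).
General solution: c_1e^(-5t)(-2,-3) + c_2e^(3t)(-1,-1).

u(t) = -2c_1e^(-5t) - c_2e^(3t), v(t) = -3c_1e^(-5t) - c_2e^(3t)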